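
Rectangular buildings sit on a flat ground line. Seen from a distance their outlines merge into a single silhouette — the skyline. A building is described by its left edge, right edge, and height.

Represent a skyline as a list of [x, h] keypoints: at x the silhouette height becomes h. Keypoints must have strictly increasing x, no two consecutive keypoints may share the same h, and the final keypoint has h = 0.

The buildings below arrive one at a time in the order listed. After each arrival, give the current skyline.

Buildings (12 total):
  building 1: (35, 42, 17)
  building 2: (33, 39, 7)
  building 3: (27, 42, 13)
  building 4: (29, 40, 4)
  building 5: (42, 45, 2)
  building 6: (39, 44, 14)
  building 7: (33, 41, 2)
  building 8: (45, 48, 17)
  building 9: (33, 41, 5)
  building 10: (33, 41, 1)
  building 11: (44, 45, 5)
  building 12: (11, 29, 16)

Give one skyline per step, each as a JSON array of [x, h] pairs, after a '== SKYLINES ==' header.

== SKYLINES ==
[[35,17],[42,0]]
[[33,7],[35,17],[42,0]]
[[27,13],[35,17],[42,0]]
[[27,13],[35,17],[42,0]]
[[27,13],[35,17],[42,2],[45,0]]
[[27,13],[35,17],[42,14],[44,2],[45,0]]
[[27,13],[35,17],[42,14],[44,2],[45,0]]
[[27,13],[35,17],[42,14],[44,2],[45,17],[48,0]]
[[27,13],[35,17],[42,14],[44,2],[45,17],[48,0]]
[[27,13],[35,17],[42,14],[44,2],[45,17],[48,0]]
[[27,13],[35,17],[42,14],[44,5],[45,17],[48,0]]
[[11,16],[29,13],[35,17],[42,14],[44,5],[45,17],[48,0]]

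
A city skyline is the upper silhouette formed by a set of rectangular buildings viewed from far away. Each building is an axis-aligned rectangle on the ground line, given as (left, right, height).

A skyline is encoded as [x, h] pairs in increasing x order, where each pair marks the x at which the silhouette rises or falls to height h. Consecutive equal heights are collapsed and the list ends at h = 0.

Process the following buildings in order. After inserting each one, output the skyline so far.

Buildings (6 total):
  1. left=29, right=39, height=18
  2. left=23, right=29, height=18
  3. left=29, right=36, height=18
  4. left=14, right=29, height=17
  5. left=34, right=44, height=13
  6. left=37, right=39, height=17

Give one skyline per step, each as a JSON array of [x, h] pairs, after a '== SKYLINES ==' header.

== SKYLINES ==
[[29,18],[39,0]]
[[23,18],[39,0]]
[[23,18],[39,0]]
[[14,17],[23,18],[39,0]]
[[14,17],[23,18],[39,13],[44,0]]
[[14,17],[23,18],[39,13],[44,0]]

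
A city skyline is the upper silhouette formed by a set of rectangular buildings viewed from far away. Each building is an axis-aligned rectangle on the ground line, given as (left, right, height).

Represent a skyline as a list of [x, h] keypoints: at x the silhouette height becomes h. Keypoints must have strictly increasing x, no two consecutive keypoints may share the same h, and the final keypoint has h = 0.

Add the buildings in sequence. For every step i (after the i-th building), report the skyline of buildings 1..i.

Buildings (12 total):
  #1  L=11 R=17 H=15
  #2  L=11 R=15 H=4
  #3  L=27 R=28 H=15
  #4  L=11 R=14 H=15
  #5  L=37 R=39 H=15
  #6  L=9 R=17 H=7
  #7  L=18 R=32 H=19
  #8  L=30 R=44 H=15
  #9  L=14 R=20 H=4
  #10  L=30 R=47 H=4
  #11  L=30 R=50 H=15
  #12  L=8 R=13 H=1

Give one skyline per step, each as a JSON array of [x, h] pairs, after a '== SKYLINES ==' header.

== SKYLINES ==
[[11,15],[17,0]]
[[11,15],[17,0]]
[[11,15],[17,0],[27,15],[28,0]]
[[11,15],[17,0],[27,15],[28,0]]
[[11,15],[17,0],[27,15],[28,0],[37,15],[39,0]]
[[9,7],[11,15],[17,0],[27,15],[28,0],[37,15],[39,0]]
[[9,7],[11,15],[17,0],[18,19],[32,0],[37,15],[39,0]]
[[9,7],[11,15],[17,0],[18,19],[32,15],[44,0]]
[[9,7],[11,15],[17,4],[18,19],[32,15],[44,0]]
[[9,7],[11,15],[17,4],[18,19],[32,15],[44,4],[47,0]]
[[9,7],[11,15],[17,4],[18,19],[32,15],[50,0]]
[[8,1],[9,7],[11,15],[17,4],[18,19],[32,15],[50,0]]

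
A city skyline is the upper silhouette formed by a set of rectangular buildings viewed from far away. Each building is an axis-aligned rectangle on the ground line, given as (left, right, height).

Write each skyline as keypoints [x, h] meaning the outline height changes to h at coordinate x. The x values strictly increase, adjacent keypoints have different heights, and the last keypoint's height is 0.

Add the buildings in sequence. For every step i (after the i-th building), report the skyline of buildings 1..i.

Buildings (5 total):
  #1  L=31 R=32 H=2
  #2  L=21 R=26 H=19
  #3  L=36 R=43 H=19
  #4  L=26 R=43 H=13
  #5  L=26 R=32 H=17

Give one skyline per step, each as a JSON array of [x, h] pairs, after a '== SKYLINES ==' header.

== SKYLINES ==
[[31,2],[32,0]]
[[21,19],[26,0],[31,2],[32,0]]
[[21,19],[26,0],[31,2],[32,0],[36,19],[43,0]]
[[21,19],[26,13],[36,19],[43,0]]
[[21,19],[26,17],[32,13],[36,19],[43,0]]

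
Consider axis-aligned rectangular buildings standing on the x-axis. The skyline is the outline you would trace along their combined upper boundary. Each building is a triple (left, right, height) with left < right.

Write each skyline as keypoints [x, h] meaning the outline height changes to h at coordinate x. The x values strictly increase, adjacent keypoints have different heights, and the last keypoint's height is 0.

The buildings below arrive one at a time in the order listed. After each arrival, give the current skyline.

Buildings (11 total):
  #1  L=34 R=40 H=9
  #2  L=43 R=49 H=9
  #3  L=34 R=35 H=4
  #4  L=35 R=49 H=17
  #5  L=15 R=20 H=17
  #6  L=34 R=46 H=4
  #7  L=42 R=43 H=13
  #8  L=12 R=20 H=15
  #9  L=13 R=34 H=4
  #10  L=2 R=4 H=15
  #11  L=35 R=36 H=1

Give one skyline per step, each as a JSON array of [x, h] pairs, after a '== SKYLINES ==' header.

== SKYLINES ==
[[34,9],[40,0]]
[[34,9],[40,0],[43,9],[49,0]]
[[34,9],[40,0],[43,9],[49,0]]
[[34,9],[35,17],[49,0]]
[[15,17],[20,0],[34,9],[35,17],[49,0]]
[[15,17],[20,0],[34,9],[35,17],[49,0]]
[[15,17],[20,0],[34,9],[35,17],[49,0]]
[[12,15],[15,17],[20,0],[34,9],[35,17],[49,0]]
[[12,15],[15,17],[20,4],[34,9],[35,17],[49,0]]
[[2,15],[4,0],[12,15],[15,17],[20,4],[34,9],[35,17],[49,0]]
[[2,15],[4,0],[12,15],[15,17],[20,4],[34,9],[35,17],[49,0]]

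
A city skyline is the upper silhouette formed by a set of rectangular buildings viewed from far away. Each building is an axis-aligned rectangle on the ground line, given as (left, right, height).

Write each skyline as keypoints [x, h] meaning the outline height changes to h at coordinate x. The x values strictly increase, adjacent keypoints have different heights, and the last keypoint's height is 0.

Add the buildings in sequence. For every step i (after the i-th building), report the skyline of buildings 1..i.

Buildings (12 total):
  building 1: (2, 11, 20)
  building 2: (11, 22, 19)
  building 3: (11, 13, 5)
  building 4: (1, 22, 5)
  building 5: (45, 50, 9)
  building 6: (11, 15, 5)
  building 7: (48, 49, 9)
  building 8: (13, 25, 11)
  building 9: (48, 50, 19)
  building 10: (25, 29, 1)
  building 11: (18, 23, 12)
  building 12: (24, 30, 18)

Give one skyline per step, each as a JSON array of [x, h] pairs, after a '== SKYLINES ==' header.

== SKYLINES ==
[[2,20],[11,0]]
[[2,20],[11,19],[22,0]]
[[2,20],[11,19],[22,0]]
[[1,5],[2,20],[11,19],[22,0]]
[[1,5],[2,20],[11,19],[22,0],[45,9],[50,0]]
[[1,5],[2,20],[11,19],[22,0],[45,9],[50,0]]
[[1,5],[2,20],[11,19],[22,0],[45,9],[50,0]]
[[1,5],[2,20],[11,19],[22,11],[25,0],[45,9],[50,0]]
[[1,5],[2,20],[11,19],[22,11],[25,0],[45,9],[48,19],[50,0]]
[[1,5],[2,20],[11,19],[22,11],[25,1],[29,0],[45,9],[48,19],[50,0]]
[[1,5],[2,20],[11,19],[22,12],[23,11],[25,1],[29,0],[45,9],[48,19],[50,0]]
[[1,5],[2,20],[11,19],[22,12],[23,11],[24,18],[30,0],[45,9],[48,19],[50,0]]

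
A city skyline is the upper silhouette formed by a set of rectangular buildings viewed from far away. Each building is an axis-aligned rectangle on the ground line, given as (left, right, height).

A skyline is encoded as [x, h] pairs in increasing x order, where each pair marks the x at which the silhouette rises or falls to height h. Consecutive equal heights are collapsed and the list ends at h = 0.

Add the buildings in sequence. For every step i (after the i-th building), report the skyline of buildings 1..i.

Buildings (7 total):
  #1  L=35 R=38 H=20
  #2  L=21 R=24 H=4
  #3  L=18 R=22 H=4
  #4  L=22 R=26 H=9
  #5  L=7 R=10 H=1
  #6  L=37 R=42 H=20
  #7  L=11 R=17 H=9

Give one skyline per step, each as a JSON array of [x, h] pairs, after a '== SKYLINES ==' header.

== SKYLINES ==
[[35,20],[38,0]]
[[21,4],[24,0],[35,20],[38,0]]
[[18,4],[24,0],[35,20],[38,0]]
[[18,4],[22,9],[26,0],[35,20],[38,0]]
[[7,1],[10,0],[18,4],[22,9],[26,0],[35,20],[38,0]]
[[7,1],[10,0],[18,4],[22,9],[26,0],[35,20],[42,0]]
[[7,1],[10,0],[11,9],[17,0],[18,4],[22,9],[26,0],[35,20],[42,0]]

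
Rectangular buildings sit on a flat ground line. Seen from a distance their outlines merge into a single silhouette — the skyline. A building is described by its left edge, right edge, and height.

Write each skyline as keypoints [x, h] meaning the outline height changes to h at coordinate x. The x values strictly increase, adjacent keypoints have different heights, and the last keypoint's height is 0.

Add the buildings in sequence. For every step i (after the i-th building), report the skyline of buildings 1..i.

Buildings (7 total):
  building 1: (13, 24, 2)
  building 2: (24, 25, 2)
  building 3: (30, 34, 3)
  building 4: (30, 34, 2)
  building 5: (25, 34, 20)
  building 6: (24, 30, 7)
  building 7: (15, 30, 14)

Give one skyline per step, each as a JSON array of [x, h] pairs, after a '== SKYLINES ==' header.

== SKYLINES ==
[[13,2],[24,0]]
[[13,2],[25,0]]
[[13,2],[25,0],[30,3],[34,0]]
[[13,2],[25,0],[30,3],[34,0]]
[[13,2],[25,20],[34,0]]
[[13,2],[24,7],[25,20],[34,0]]
[[13,2],[15,14],[25,20],[34,0]]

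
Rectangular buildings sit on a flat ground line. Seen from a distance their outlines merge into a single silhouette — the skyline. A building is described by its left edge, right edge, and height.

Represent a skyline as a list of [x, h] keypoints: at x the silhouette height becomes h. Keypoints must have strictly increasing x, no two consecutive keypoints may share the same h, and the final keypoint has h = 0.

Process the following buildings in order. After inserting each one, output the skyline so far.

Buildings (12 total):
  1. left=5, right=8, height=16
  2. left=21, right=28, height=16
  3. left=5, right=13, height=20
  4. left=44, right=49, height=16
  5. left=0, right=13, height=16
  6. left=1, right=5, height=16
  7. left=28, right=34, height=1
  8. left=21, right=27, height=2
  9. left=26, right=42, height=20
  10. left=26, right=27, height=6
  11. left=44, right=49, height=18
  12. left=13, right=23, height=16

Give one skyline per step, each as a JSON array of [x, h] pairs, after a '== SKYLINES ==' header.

== SKYLINES ==
[[5,16],[8,0]]
[[5,16],[8,0],[21,16],[28,0]]
[[5,20],[13,0],[21,16],[28,0]]
[[5,20],[13,0],[21,16],[28,0],[44,16],[49,0]]
[[0,16],[5,20],[13,0],[21,16],[28,0],[44,16],[49,0]]
[[0,16],[5,20],[13,0],[21,16],[28,0],[44,16],[49,0]]
[[0,16],[5,20],[13,0],[21,16],[28,1],[34,0],[44,16],[49,0]]
[[0,16],[5,20],[13,0],[21,16],[28,1],[34,0],[44,16],[49,0]]
[[0,16],[5,20],[13,0],[21,16],[26,20],[42,0],[44,16],[49,0]]
[[0,16],[5,20],[13,0],[21,16],[26,20],[42,0],[44,16],[49,0]]
[[0,16],[5,20],[13,0],[21,16],[26,20],[42,0],[44,18],[49,0]]
[[0,16],[5,20],[13,16],[26,20],[42,0],[44,18],[49,0]]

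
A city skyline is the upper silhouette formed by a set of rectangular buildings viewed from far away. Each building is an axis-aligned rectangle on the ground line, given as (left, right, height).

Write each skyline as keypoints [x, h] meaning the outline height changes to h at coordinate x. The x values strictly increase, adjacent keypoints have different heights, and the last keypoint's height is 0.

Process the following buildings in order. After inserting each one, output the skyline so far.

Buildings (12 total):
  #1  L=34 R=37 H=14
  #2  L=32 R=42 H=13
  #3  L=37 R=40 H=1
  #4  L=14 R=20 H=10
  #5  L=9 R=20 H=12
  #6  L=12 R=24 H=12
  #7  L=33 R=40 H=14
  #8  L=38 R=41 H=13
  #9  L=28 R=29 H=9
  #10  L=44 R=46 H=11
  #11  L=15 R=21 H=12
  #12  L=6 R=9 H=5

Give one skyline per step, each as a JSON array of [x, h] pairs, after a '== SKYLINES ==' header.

== SKYLINES ==
[[34,14],[37,0]]
[[32,13],[34,14],[37,13],[42,0]]
[[32,13],[34,14],[37,13],[42,0]]
[[14,10],[20,0],[32,13],[34,14],[37,13],[42,0]]
[[9,12],[20,0],[32,13],[34,14],[37,13],[42,0]]
[[9,12],[24,0],[32,13],[34,14],[37,13],[42,0]]
[[9,12],[24,0],[32,13],[33,14],[40,13],[42,0]]
[[9,12],[24,0],[32,13],[33,14],[40,13],[42,0]]
[[9,12],[24,0],[28,9],[29,0],[32,13],[33,14],[40,13],[42,0]]
[[9,12],[24,0],[28,9],[29,0],[32,13],[33,14],[40,13],[42,0],[44,11],[46,0]]
[[9,12],[24,0],[28,9],[29,0],[32,13],[33,14],[40,13],[42,0],[44,11],[46,0]]
[[6,5],[9,12],[24,0],[28,9],[29,0],[32,13],[33,14],[40,13],[42,0],[44,11],[46,0]]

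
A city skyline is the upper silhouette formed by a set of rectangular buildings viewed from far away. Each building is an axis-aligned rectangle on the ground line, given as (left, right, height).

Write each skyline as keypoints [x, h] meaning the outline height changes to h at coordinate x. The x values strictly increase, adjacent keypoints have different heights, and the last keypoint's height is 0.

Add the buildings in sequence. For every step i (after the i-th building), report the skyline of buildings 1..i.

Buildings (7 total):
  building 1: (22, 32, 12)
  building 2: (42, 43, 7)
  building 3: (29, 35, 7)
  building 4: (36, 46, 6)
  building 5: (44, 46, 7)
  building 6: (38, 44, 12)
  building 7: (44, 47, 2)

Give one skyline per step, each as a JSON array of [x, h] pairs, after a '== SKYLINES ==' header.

== SKYLINES ==
[[22,12],[32,0]]
[[22,12],[32,0],[42,7],[43,0]]
[[22,12],[32,7],[35,0],[42,7],[43,0]]
[[22,12],[32,7],[35,0],[36,6],[42,7],[43,6],[46,0]]
[[22,12],[32,7],[35,0],[36,6],[42,7],[43,6],[44,7],[46,0]]
[[22,12],[32,7],[35,0],[36,6],[38,12],[44,7],[46,0]]
[[22,12],[32,7],[35,0],[36,6],[38,12],[44,7],[46,2],[47,0]]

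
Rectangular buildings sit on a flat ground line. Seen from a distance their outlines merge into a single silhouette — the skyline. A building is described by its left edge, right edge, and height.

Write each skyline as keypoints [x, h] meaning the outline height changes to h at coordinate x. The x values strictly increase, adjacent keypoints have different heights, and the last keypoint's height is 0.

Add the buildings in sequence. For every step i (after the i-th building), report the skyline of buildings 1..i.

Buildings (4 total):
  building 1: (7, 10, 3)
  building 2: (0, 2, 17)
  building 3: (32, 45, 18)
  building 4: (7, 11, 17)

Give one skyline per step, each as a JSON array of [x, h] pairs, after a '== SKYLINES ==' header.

== SKYLINES ==
[[7,3],[10,0]]
[[0,17],[2,0],[7,3],[10,0]]
[[0,17],[2,0],[7,3],[10,0],[32,18],[45,0]]
[[0,17],[2,0],[7,17],[11,0],[32,18],[45,0]]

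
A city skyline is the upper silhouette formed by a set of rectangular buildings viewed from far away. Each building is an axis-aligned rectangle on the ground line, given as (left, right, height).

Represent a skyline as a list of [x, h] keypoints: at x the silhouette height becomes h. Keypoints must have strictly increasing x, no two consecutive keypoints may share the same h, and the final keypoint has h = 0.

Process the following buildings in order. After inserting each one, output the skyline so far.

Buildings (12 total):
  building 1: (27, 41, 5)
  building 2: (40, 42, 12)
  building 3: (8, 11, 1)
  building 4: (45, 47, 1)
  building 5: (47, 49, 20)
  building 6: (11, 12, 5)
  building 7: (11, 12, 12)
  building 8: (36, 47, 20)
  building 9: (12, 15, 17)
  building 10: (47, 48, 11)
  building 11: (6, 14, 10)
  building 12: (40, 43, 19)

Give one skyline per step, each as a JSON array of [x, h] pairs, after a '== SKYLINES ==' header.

== SKYLINES ==
[[27,5],[41,0]]
[[27,5],[40,12],[42,0]]
[[8,1],[11,0],[27,5],[40,12],[42,0]]
[[8,1],[11,0],[27,5],[40,12],[42,0],[45,1],[47,0]]
[[8,1],[11,0],[27,5],[40,12],[42,0],[45,1],[47,20],[49,0]]
[[8,1],[11,5],[12,0],[27,5],[40,12],[42,0],[45,1],[47,20],[49,0]]
[[8,1],[11,12],[12,0],[27,5],[40,12],[42,0],[45,1],[47,20],[49,0]]
[[8,1],[11,12],[12,0],[27,5],[36,20],[49,0]]
[[8,1],[11,12],[12,17],[15,0],[27,5],[36,20],[49,0]]
[[8,1],[11,12],[12,17],[15,0],[27,5],[36,20],[49,0]]
[[6,10],[11,12],[12,17],[15,0],[27,5],[36,20],[49,0]]
[[6,10],[11,12],[12,17],[15,0],[27,5],[36,20],[49,0]]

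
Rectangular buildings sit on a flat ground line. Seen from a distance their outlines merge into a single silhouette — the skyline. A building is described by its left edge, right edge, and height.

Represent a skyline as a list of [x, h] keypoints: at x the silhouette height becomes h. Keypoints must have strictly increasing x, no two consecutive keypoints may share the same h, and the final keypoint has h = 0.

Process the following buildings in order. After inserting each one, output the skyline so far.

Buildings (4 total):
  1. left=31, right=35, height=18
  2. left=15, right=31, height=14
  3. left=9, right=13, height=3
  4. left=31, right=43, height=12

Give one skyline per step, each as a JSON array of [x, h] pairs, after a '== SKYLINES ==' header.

== SKYLINES ==
[[31,18],[35,0]]
[[15,14],[31,18],[35,0]]
[[9,3],[13,0],[15,14],[31,18],[35,0]]
[[9,3],[13,0],[15,14],[31,18],[35,12],[43,0]]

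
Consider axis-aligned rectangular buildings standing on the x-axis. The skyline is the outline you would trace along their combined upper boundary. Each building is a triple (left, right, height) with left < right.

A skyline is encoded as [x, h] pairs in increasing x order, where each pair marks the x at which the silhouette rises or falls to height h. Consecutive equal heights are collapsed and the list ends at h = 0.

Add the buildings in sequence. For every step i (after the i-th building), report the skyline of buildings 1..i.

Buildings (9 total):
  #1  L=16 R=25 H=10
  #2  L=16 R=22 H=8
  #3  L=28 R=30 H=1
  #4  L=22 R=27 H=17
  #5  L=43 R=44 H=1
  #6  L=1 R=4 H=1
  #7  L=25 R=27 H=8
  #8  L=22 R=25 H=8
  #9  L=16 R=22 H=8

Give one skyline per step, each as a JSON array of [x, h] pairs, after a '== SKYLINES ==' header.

== SKYLINES ==
[[16,10],[25,0]]
[[16,10],[25,0]]
[[16,10],[25,0],[28,1],[30,0]]
[[16,10],[22,17],[27,0],[28,1],[30,0]]
[[16,10],[22,17],[27,0],[28,1],[30,0],[43,1],[44,0]]
[[1,1],[4,0],[16,10],[22,17],[27,0],[28,1],[30,0],[43,1],[44,0]]
[[1,1],[4,0],[16,10],[22,17],[27,0],[28,1],[30,0],[43,1],[44,0]]
[[1,1],[4,0],[16,10],[22,17],[27,0],[28,1],[30,0],[43,1],[44,0]]
[[1,1],[4,0],[16,10],[22,17],[27,0],[28,1],[30,0],[43,1],[44,0]]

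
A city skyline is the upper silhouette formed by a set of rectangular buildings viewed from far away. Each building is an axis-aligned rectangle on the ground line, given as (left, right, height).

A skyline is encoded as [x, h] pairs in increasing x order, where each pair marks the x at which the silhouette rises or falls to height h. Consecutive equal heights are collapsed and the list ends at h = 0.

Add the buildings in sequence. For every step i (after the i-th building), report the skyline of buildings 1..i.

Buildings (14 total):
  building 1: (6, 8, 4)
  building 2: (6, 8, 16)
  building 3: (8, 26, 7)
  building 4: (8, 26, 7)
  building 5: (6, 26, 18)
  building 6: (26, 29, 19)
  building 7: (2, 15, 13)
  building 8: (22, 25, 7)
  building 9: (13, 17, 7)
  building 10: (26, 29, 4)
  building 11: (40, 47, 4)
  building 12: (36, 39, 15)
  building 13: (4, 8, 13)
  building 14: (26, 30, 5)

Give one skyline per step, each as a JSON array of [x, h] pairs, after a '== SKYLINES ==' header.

== SKYLINES ==
[[6,4],[8,0]]
[[6,16],[8,0]]
[[6,16],[8,7],[26,0]]
[[6,16],[8,7],[26,0]]
[[6,18],[26,0]]
[[6,18],[26,19],[29,0]]
[[2,13],[6,18],[26,19],[29,0]]
[[2,13],[6,18],[26,19],[29,0]]
[[2,13],[6,18],[26,19],[29,0]]
[[2,13],[6,18],[26,19],[29,0]]
[[2,13],[6,18],[26,19],[29,0],[40,4],[47,0]]
[[2,13],[6,18],[26,19],[29,0],[36,15],[39,0],[40,4],[47,0]]
[[2,13],[6,18],[26,19],[29,0],[36,15],[39,0],[40,4],[47,0]]
[[2,13],[6,18],[26,19],[29,5],[30,0],[36,15],[39,0],[40,4],[47,0]]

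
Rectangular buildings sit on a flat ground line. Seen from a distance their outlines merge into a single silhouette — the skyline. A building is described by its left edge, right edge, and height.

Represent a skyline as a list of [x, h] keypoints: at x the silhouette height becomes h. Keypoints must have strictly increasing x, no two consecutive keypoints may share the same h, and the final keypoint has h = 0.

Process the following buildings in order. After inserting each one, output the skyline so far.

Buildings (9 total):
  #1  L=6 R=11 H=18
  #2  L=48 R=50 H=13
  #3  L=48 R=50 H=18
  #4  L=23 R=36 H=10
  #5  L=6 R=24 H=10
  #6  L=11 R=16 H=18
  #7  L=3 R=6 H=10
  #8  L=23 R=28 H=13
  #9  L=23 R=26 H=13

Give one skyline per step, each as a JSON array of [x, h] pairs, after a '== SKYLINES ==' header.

== SKYLINES ==
[[6,18],[11,0]]
[[6,18],[11,0],[48,13],[50,0]]
[[6,18],[11,0],[48,18],[50,0]]
[[6,18],[11,0],[23,10],[36,0],[48,18],[50,0]]
[[6,18],[11,10],[36,0],[48,18],[50,0]]
[[6,18],[16,10],[36,0],[48,18],[50,0]]
[[3,10],[6,18],[16,10],[36,0],[48,18],[50,0]]
[[3,10],[6,18],[16,10],[23,13],[28,10],[36,0],[48,18],[50,0]]
[[3,10],[6,18],[16,10],[23,13],[28,10],[36,0],[48,18],[50,0]]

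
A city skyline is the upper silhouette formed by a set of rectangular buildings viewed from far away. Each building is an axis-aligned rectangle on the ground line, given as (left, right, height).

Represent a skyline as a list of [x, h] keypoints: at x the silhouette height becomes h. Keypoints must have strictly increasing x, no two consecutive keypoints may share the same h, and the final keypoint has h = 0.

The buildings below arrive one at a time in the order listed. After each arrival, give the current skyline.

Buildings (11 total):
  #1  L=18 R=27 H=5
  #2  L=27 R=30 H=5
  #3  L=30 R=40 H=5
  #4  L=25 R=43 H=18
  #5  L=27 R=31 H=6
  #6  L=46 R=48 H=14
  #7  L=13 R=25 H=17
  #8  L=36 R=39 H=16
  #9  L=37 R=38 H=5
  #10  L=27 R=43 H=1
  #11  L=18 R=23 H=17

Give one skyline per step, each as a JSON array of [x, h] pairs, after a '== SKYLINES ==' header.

== SKYLINES ==
[[18,5],[27,0]]
[[18,5],[30,0]]
[[18,5],[40,0]]
[[18,5],[25,18],[43,0]]
[[18,5],[25,18],[43,0]]
[[18,5],[25,18],[43,0],[46,14],[48,0]]
[[13,17],[25,18],[43,0],[46,14],[48,0]]
[[13,17],[25,18],[43,0],[46,14],[48,0]]
[[13,17],[25,18],[43,0],[46,14],[48,0]]
[[13,17],[25,18],[43,0],[46,14],[48,0]]
[[13,17],[25,18],[43,0],[46,14],[48,0]]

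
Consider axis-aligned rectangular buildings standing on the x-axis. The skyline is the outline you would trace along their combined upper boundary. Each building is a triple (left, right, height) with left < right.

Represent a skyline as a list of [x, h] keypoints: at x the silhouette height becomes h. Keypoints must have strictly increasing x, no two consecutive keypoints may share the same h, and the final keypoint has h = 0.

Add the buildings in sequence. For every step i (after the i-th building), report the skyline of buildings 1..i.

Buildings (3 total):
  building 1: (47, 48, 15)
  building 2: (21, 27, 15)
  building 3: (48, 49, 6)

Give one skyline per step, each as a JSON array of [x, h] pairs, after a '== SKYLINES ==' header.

== SKYLINES ==
[[47,15],[48,0]]
[[21,15],[27,0],[47,15],[48,0]]
[[21,15],[27,0],[47,15],[48,6],[49,0]]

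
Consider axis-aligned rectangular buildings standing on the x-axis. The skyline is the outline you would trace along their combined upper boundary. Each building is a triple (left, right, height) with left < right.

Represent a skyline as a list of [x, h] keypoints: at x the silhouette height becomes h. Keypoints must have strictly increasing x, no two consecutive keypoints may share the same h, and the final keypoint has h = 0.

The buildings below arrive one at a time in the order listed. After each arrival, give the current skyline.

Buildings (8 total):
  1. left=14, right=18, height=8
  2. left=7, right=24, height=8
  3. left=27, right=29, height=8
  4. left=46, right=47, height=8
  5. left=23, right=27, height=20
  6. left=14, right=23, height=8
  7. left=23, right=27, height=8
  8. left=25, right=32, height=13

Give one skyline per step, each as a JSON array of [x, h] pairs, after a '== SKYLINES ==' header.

== SKYLINES ==
[[14,8],[18,0]]
[[7,8],[24,0]]
[[7,8],[24,0],[27,8],[29,0]]
[[7,8],[24,0],[27,8],[29,0],[46,8],[47,0]]
[[7,8],[23,20],[27,8],[29,0],[46,8],[47,0]]
[[7,8],[23,20],[27,8],[29,0],[46,8],[47,0]]
[[7,8],[23,20],[27,8],[29,0],[46,8],[47,0]]
[[7,8],[23,20],[27,13],[32,0],[46,8],[47,0]]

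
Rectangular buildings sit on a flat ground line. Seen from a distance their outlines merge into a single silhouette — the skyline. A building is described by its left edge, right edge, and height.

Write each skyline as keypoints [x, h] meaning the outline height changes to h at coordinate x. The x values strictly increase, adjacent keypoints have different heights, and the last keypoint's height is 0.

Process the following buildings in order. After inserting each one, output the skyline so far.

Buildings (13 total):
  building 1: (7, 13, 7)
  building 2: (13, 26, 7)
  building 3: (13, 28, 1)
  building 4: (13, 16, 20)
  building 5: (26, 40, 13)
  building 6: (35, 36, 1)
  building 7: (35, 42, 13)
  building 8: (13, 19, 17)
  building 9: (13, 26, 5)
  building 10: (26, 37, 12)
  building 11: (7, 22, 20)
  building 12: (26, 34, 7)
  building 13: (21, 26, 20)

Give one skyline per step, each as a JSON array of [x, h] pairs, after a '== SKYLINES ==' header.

== SKYLINES ==
[[7,7],[13,0]]
[[7,7],[26,0]]
[[7,7],[26,1],[28,0]]
[[7,7],[13,20],[16,7],[26,1],[28,0]]
[[7,7],[13,20],[16,7],[26,13],[40,0]]
[[7,7],[13,20],[16,7],[26,13],[40,0]]
[[7,7],[13,20],[16,7],[26,13],[42,0]]
[[7,7],[13,20],[16,17],[19,7],[26,13],[42,0]]
[[7,7],[13,20],[16,17],[19,7],[26,13],[42,0]]
[[7,7],[13,20],[16,17],[19,7],[26,13],[42,0]]
[[7,20],[22,7],[26,13],[42,0]]
[[7,20],[22,7],[26,13],[42,0]]
[[7,20],[26,13],[42,0]]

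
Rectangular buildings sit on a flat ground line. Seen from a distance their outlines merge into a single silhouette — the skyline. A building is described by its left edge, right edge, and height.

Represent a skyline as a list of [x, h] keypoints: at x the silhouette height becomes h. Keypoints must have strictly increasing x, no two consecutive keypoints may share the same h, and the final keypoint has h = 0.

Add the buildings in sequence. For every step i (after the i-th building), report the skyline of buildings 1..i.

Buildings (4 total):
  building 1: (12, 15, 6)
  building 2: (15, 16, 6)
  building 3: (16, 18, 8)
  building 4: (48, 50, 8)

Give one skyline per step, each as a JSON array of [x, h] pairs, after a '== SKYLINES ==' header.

== SKYLINES ==
[[12,6],[15,0]]
[[12,6],[16,0]]
[[12,6],[16,8],[18,0]]
[[12,6],[16,8],[18,0],[48,8],[50,0]]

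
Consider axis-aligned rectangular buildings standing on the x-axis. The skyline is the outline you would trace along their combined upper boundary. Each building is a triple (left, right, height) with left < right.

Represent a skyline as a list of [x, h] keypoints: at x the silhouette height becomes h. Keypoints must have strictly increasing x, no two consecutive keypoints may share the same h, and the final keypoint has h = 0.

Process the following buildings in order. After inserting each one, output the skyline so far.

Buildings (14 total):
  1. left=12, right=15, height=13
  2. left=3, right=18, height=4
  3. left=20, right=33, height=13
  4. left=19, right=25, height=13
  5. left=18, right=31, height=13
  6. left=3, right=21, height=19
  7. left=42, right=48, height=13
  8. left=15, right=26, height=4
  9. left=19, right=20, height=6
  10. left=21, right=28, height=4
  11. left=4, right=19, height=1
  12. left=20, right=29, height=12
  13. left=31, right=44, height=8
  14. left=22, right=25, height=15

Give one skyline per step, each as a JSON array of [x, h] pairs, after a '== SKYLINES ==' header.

== SKYLINES ==
[[12,13],[15,0]]
[[3,4],[12,13],[15,4],[18,0]]
[[3,4],[12,13],[15,4],[18,0],[20,13],[33,0]]
[[3,4],[12,13],[15,4],[18,0],[19,13],[33,0]]
[[3,4],[12,13],[15,4],[18,13],[33,0]]
[[3,19],[21,13],[33,0]]
[[3,19],[21,13],[33,0],[42,13],[48,0]]
[[3,19],[21,13],[33,0],[42,13],[48,0]]
[[3,19],[21,13],[33,0],[42,13],[48,0]]
[[3,19],[21,13],[33,0],[42,13],[48,0]]
[[3,19],[21,13],[33,0],[42,13],[48,0]]
[[3,19],[21,13],[33,0],[42,13],[48,0]]
[[3,19],[21,13],[33,8],[42,13],[48,0]]
[[3,19],[21,13],[22,15],[25,13],[33,8],[42,13],[48,0]]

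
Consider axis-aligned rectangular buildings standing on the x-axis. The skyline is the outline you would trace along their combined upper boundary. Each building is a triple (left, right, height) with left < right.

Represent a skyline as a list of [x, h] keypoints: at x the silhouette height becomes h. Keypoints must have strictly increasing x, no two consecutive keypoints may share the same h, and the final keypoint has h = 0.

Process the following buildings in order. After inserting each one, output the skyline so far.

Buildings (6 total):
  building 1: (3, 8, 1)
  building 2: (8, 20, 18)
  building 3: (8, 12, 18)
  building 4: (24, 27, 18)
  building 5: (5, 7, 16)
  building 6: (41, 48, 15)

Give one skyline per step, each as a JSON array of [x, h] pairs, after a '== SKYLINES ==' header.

== SKYLINES ==
[[3,1],[8,0]]
[[3,1],[8,18],[20,0]]
[[3,1],[8,18],[20,0]]
[[3,1],[8,18],[20,0],[24,18],[27,0]]
[[3,1],[5,16],[7,1],[8,18],[20,0],[24,18],[27,0]]
[[3,1],[5,16],[7,1],[8,18],[20,0],[24,18],[27,0],[41,15],[48,0]]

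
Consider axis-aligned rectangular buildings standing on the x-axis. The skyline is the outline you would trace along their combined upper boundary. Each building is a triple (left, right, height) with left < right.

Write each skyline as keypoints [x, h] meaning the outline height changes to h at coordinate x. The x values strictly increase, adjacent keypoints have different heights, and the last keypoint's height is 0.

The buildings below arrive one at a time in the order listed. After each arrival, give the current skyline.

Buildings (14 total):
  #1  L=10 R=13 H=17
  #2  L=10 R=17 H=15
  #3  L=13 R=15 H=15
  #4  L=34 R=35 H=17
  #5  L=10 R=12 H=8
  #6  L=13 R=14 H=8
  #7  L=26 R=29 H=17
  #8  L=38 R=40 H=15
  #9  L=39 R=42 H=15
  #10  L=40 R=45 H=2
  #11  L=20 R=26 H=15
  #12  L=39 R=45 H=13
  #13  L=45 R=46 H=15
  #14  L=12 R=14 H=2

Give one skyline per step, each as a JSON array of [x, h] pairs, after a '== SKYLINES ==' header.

== SKYLINES ==
[[10,17],[13,0]]
[[10,17],[13,15],[17,0]]
[[10,17],[13,15],[17,0]]
[[10,17],[13,15],[17,0],[34,17],[35,0]]
[[10,17],[13,15],[17,0],[34,17],[35,0]]
[[10,17],[13,15],[17,0],[34,17],[35,0]]
[[10,17],[13,15],[17,0],[26,17],[29,0],[34,17],[35,0]]
[[10,17],[13,15],[17,0],[26,17],[29,0],[34,17],[35,0],[38,15],[40,0]]
[[10,17],[13,15],[17,0],[26,17],[29,0],[34,17],[35,0],[38,15],[42,0]]
[[10,17],[13,15],[17,0],[26,17],[29,0],[34,17],[35,0],[38,15],[42,2],[45,0]]
[[10,17],[13,15],[17,0],[20,15],[26,17],[29,0],[34,17],[35,0],[38,15],[42,2],[45,0]]
[[10,17],[13,15],[17,0],[20,15],[26,17],[29,0],[34,17],[35,0],[38,15],[42,13],[45,0]]
[[10,17],[13,15],[17,0],[20,15],[26,17],[29,0],[34,17],[35,0],[38,15],[42,13],[45,15],[46,0]]
[[10,17],[13,15],[17,0],[20,15],[26,17],[29,0],[34,17],[35,0],[38,15],[42,13],[45,15],[46,0]]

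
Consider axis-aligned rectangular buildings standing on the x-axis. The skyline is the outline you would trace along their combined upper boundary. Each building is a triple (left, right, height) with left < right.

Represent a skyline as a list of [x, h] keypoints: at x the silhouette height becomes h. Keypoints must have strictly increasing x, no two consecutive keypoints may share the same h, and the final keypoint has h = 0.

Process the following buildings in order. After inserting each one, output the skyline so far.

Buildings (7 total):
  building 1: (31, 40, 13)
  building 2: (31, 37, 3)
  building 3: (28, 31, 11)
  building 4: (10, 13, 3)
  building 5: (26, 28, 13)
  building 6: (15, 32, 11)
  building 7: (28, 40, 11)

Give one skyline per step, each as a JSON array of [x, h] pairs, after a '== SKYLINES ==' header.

== SKYLINES ==
[[31,13],[40,0]]
[[31,13],[40,0]]
[[28,11],[31,13],[40,0]]
[[10,3],[13,0],[28,11],[31,13],[40,0]]
[[10,3],[13,0],[26,13],[28,11],[31,13],[40,0]]
[[10,3],[13,0],[15,11],[26,13],[28,11],[31,13],[40,0]]
[[10,3],[13,0],[15,11],[26,13],[28,11],[31,13],[40,0]]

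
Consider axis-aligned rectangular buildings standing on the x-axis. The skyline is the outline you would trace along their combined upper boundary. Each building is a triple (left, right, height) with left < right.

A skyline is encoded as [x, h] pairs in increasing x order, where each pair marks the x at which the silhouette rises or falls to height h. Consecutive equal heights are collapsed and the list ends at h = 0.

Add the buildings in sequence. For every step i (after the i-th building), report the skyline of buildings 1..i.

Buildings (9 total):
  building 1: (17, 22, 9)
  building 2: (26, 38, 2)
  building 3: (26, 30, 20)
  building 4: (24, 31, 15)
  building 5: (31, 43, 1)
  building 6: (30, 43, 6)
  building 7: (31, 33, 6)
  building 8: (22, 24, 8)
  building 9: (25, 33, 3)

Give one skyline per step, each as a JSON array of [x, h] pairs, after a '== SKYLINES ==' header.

== SKYLINES ==
[[17,9],[22,0]]
[[17,9],[22,0],[26,2],[38,0]]
[[17,9],[22,0],[26,20],[30,2],[38,0]]
[[17,9],[22,0],[24,15],[26,20],[30,15],[31,2],[38,0]]
[[17,9],[22,0],[24,15],[26,20],[30,15],[31,2],[38,1],[43,0]]
[[17,9],[22,0],[24,15],[26,20],[30,15],[31,6],[43,0]]
[[17,9],[22,0],[24,15],[26,20],[30,15],[31,6],[43,0]]
[[17,9],[22,8],[24,15],[26,20],[30,15],[31,6],[43,0]]
[[17,9],[22,8],[24,15],[26,20],[30,15],[31,6],[43,0]]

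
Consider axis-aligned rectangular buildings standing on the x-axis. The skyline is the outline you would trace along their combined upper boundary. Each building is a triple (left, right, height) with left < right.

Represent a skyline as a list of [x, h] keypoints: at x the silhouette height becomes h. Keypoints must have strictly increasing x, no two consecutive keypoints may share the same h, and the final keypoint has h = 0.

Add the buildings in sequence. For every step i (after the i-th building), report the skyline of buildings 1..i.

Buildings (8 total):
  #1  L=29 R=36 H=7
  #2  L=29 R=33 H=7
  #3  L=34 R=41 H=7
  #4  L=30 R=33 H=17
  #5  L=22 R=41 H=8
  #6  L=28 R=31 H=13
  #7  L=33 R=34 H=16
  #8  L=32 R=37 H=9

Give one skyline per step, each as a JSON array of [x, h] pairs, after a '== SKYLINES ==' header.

== SKYLINES ==
[[29,7],[36,0]]
[[29,7],[36,0]]
[[29,7],[41,0]]
[[29,7],[30,17],[33,7],[41,0]]
[[22,8],[30,17],[33,8],[41,0]]
[[22,8],[28,13],[30,17],[33,8],[41,0]]
[[22,8],[28,13],[30,17],[33,16],[34,8],[41,0]]
[[22,8],[28,13],[30,17],[33,16],[34,9],[37,8],[41,0]]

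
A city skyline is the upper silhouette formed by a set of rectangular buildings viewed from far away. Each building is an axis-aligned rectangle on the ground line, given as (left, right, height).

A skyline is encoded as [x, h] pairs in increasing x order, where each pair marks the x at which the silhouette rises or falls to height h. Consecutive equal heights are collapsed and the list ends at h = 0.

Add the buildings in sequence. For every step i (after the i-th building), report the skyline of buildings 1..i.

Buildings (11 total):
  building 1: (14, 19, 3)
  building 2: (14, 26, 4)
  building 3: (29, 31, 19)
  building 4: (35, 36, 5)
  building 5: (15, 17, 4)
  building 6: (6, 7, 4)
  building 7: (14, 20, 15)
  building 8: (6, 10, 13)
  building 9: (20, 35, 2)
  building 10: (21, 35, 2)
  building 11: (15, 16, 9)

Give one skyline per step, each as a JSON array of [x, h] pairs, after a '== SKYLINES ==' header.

== SKYLINES ==
[[14,3],[19,0]]
[[14,4],[26,0]]
[[14,4],[26,0],[29,19],[31,0]]
[[14,4],[26,0],[29,19],[31,0],[35,5],[36,0]]
[[14,4],[26,0],[29,19],[31,0],[35,5],[36,0]]
[[6,4],[7,0],[14,4],[26,0],[29,19],[31,0],[35,5],[36,0]]
[[6,4],[7,0],[14,15],[20,4],[26,0],[29,19],[31,0],[35,5],[36,0]]
[[6,13],[10,0],[14,15],[20,4],[26,0],[29,19],[31,0],[35,5],[36,0]]
[[6,13],[10,0],[14,15],[20,4],[26,2],[29,19],[31,2],[35,5],[36,0]]
[[6,13],[10,0],[14,15],[20,4],[26,2],[29,19],[31,2],[35,5],[36,0]]
[[6,13],[10,0],[14,15],[20,4],[26,2],[29,19],[31,2],[35,5],[36,0]]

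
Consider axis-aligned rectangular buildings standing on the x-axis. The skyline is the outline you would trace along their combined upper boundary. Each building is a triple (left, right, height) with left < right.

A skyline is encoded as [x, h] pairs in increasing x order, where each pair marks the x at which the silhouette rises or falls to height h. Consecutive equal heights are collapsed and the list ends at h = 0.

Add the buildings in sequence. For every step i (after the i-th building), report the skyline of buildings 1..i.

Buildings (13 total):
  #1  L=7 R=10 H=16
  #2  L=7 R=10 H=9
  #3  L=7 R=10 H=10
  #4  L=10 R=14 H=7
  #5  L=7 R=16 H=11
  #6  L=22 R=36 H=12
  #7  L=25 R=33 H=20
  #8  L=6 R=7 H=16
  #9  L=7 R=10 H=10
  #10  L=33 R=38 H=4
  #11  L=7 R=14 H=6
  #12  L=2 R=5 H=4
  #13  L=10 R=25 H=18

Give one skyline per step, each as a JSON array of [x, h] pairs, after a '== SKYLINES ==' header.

== SKYLINES ==
[[7,16],[10,0]]
[[7,16],[10,0]]
[[7,16],[10,0]]
[[7,16],[10,7],[14,0]]
[[7,16],[10,11],[16,0]]
[[7,16],[10,11],[16,0],[22,12],[36,0]]
[[7,16],[10,11],[16,0],[22,12],[25,20],[33,12],[36,0]]
[[6,16],[10,11],[16,0],[22,12],[25,20],[33,12],[36,0]]
[[6,16],[10,11],[16,0],[22,12],[25,20],[33,12],[36,0]]
[[6,16],[10,11],[16,0],[22,12],[25,20],[33,12],[36,4],[38,0]]
[[6,16],[10,11],[16,0],[22,12],[25,20],[33,12],[36,4],[38,0]]
[[2,4],[5,0],[6,16],[10,11],[16,0],[22,12],[25,20],[33,12],[36,4],[38,0]]
[[2,4],[5,0],[6,16],[10,18],[25,20],[33,12],[36,4],[38,0]]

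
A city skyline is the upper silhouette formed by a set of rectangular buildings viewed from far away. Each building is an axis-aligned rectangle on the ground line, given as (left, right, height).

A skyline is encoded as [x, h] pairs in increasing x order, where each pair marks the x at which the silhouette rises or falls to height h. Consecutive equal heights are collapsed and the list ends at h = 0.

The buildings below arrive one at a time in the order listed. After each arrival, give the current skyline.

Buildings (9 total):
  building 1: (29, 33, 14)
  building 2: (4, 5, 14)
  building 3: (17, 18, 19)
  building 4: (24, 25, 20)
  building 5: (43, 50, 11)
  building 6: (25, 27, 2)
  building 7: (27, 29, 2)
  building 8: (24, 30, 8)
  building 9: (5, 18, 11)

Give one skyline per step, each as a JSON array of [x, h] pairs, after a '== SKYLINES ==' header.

== SKYLINES ==
[[29,14],[33,0]]
[[4,14],[5,0],[29,14],[33,0]]
[[4,14],[5,0],[17,19],[18,0],[29,14],[33,0]]
[[4,14],[5,0],[17,19],[18,0],[24,20],[25,0],[29,14],[33,0]]
[[4,14],[5,0],[17,19],[18,0],[24,20],[25,0],[29,14],[33,0],[43,11],[50,0]]
[[4,14],[5,0],[17,19],[18,0],[24,20],[25,2],[27,0],[29,14],[33,0],[43,11],[50,0]]
[[4,14],[5,0],[17,19],[18,0],[24,20],[25,2],[29,14],[33,0],[43,11],[50,0]]
[[4,14],[5,0],[17,19],[18,0],[24,20],[25,8],[29,14],[33,0],[43,11],[50,0]]
[[4,14],[5,11],[17,19],[18,0],[24,20],[25,8],[29,14],[33,0],[43,11],[50,0]]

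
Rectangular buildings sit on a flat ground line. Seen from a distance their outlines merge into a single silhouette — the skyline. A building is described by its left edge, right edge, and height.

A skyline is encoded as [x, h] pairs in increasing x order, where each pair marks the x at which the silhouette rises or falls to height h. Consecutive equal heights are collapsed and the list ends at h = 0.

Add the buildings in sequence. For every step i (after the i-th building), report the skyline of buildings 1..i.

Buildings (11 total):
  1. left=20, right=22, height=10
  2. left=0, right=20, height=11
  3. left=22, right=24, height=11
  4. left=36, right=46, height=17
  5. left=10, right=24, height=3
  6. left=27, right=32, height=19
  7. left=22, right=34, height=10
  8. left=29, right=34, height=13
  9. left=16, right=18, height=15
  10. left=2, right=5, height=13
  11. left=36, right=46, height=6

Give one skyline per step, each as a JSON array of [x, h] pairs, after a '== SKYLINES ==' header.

== SKYLINES ==
[[20,10],[22,0]]
[[0,11],[20,10],[22,0]]
[[0,11],[20,10],[22,11],[24,0]]
[[0,11],[20,10],[22,11],[24,0],[36,17],[46,0]]
[[0,11],[20,10],[22,11],[24,0],[36,17],[46,0]]
[[0,11],[20,10],[22,11],[24,0],[27,19],[32,0],[36,17],[46,0]]
[[0,11],[20,10],[22,11],[24,10],[27,19],[32,10],[34,0],[36,17],[46,0]]
[[0,11],[20,10],[22,11],[24,10],[27,19],[32,13],[34,0],[36,17],[46,0]]
[[0,11],[16,15],[18,11],[20,10],[22,11],[24,10],[27,19],[32,13],[34,0],[36,17],[46,0]]
[[0,11],[2,13],[5,11],[16,15],[18,11],[20,10],[22,11],[24,10],[27,19],[32,13],[34,0],[36,17],[46,0]]
[[0,11],[2,13],[5,11],[16,15],[18,11],[20,10],[22,11],[24,10],[27,19],[32,13],[34,0],[36,17],[46,0]]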